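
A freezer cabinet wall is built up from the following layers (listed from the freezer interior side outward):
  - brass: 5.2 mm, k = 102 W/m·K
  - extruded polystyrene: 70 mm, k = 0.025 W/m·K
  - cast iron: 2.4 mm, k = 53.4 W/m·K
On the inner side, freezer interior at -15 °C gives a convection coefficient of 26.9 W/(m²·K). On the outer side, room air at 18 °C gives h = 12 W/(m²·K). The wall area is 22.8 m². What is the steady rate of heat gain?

Thermal resistances in series:
R_inner film = 1/(h_i·A) = 1/(26.9×22.8) = 0.00163 K/W
R_brass = L/(kA) = 0.0052/(102×22.8) = 2.236×10^-6 K/W
R_extruded polystyrene = L/(kA) = 0.07/(0.025×22.8) = 0.1228 K/W
R_cast iron = L/(kA) = 0.0024/(53.4×22.8) = 1.971×10^-6 K/W
R_outer film = 1/(h_o·A) = 1/(12×22.8) = 0.003655 K/W
R_total = 0.1281 K/W
Q = ΔT / R_total = 33 / 0.1281

Q ≈ 258 W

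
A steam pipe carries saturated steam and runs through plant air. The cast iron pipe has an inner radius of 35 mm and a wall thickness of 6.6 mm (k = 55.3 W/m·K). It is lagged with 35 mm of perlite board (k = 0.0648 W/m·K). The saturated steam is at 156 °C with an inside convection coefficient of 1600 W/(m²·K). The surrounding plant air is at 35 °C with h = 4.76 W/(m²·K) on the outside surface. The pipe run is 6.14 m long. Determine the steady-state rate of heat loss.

Q ≈ 383 W

Per-layer cylindrical resistances, series-summed:
R_inner film = 1/(h_i·2πr₁L) = 1/(1600×2π×0.035×6.14) = 4.629×10^-4 K/W
R_cast iron pipe wall = ln(41.6/35)/(2π×55.3×6.14) = 8.097×10^-5 K/W
R_perlite board = ln(76.6/41.6)/(2π×0.0648×6.14) = 0.2442 K/W
R_outer film = 1/(h_o·2πr_oL) = 1/(4.76×2π×0.0766×6.14) = 0.07109 K/W
R_total = 0.3158 K/W
Q = ΔT/R_total = 121/0.3158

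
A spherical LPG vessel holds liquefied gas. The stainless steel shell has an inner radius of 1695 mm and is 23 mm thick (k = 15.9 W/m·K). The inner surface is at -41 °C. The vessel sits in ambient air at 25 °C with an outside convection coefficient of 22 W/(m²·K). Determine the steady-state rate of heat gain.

Spherical conduction: R = (1/r_in − 1/r_out)/(4πk) per layer; series-sum.
R_stainless steel shell = (1/1.695 − 1/1.718)/(4π×15.9) = 3.953×10^-5 K/W
R_outer film = 1/(h·4πr_o²) = 1/(22×4π×1.718²) = 0.001226 K/W
R_total = 0.001265 K/W
Q = ΔT/R_total = 66/0.001265

Q ≈ 52200 W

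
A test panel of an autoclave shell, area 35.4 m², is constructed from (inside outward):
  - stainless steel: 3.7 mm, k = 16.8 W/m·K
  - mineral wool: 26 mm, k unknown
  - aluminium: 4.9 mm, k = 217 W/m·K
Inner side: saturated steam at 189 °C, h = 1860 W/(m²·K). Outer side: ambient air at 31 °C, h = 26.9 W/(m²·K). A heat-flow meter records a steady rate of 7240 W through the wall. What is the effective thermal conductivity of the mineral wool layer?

k ≈ 0.0354 W/(m·K)

Series thermal resistances:
R_inner film = 1/(h_i·A) = 1/(1860×35.4) = 1.519×10^-5 K/W
R_stainless steel = L/(kA) = 0.0037/(16.8×35.4) = 6.221×10^-6 K/W
R_aluminium = L/(kA) = 0.0049/(217×35.4) = 6.379×10^-7 K/W
R_outer film = 1/(h_o·A) = 1/(26.9×35.4) = 0.00105 K/W
Sum of known resistances R_other = 0.001072 K/W
Total R = ΔT/Q = 158/7240 = 0.02182 K/W
R_mineral wool = R_total − R_other = 0.02075 K/W
k = L/(R·A) = 0.026/(0.02075×35.4)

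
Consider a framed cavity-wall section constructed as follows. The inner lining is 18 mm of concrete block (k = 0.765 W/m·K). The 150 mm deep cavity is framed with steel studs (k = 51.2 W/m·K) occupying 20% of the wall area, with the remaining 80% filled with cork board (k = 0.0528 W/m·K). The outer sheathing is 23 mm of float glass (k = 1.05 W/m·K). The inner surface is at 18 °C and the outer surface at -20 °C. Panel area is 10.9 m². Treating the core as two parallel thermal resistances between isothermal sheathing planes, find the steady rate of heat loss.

Q ≈ 6900 W

Sheathing layers in series; stud and cavity paths in parallel between them.
R_inner = 0.018/(0.765×10.9) = 0.002159 K/W
R_stud  = 0.15/(51.2×0.2×10.9) = 0.001344 K/W
R_cav   = 0.15/(0.0528×0.8×10.9) = 0.3258 K/W
1/R_core = 1/R_stud + 1/R_cav → R_core = 0.001338 K/W
R_outer = 0.023/(1.05×10.9) = 0.00201 K/W
R_total = 0.005507 K/W
Q = ΔT/R_total = 38/0.005507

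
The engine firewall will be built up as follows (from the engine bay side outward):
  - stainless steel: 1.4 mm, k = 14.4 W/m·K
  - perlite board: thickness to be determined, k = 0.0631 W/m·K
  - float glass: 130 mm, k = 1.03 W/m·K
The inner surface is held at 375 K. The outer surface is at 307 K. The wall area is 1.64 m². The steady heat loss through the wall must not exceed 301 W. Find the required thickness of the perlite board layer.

Series thermal resistances:
R_stainless steel = L/(kA) = 0.0014/(14.4×1.64) = 5.928×10^-5 K/W
R_float glass = L/(kA) = 0.13/(1.03×1.64) = 0.07696 K/W
Sum of the known resistances R_other = 0.07702 K/W
Required total resistance R_tot = ΔT/Q_allow = 68/301 = 0.2259 K/W
R_perlite board = R_tot − R_other = 0.1489 K/W
L = R·k·A = 0.1489×0.0631×1.64

L ≈ 15.4 mm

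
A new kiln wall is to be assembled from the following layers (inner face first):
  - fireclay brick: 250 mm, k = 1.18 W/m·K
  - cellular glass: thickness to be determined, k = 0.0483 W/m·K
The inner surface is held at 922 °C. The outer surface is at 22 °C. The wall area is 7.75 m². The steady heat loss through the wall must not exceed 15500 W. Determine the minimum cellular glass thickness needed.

Treating each layer as a thermal resistance in series:
R_fireclay brick = L/(kA) = 0.25/(1.18×7.75) = 0.02734 K/W
Sum of the known resistances R_other = 0.02734 K/W
Required total resistance R_tot = ΔT/Q_allow = 900/15500 = 0.05806 K/W
R_cellular glass = R_tot − R_other = 0.03073 K/W
L = R·k·A = 0.03073×0.0483×7.75

L ≈ 11.5 mm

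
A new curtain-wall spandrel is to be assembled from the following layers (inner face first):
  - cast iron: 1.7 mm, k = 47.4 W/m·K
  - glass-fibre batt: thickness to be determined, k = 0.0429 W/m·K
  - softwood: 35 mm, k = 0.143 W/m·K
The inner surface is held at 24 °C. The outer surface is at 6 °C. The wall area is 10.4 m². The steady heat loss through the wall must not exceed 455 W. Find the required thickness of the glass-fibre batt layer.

L ≈ 7.15 mm

Using the resistance-network approach (series):
R_cast iron = L/(kA) = 0.0017/(47.4×10.4) = 3.449×10^-6 K/W
R_softwood = L/(kA) = 0.035/(0.143×10.4) = 0.02353 K/W
Sum of the known resistances R_other = 0.02354 K/W
Required total resistance R_tot = ΔT/Q_allow = 18/455 = 0.03956 K/W
R_glass-fibre batt = R_tot − R_other = 0.01602 K/W
L = R·k·A = 0.01602×0.0429×10.4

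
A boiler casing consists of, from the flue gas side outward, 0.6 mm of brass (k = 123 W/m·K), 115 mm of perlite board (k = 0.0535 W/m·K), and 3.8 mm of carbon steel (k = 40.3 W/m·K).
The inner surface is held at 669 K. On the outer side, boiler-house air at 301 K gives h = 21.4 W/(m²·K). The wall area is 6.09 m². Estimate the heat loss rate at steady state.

Treating each layer as a thermal resistance in series:
R_brass = L/(kA) = 0.0006/(123×6.09) = 8.01×10^-7 K/W
R_perlite board = L/(kA) = 0.115/(0.0535×6.09) = 0.353 K/W
R_carbon steel = L/(kA) = 0.0038/(40.3×6.09) = 1.548×10^-5 K/W
R_outer film = 1/(h_o·A) = 1/(21.4×6.09) = 0.007673 K/W
R_total = 0.3607 K/W
Q = ΔT / R_total = 368 / 0.3607

Q ≈ 1020 W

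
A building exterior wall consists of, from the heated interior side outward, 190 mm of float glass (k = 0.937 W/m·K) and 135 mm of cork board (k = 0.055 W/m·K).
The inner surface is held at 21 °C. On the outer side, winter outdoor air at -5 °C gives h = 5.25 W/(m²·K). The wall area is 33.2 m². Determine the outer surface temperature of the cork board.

T ≈ -3.26 °C

Series thermal resistances:
R_float glass = L/(kA) = 0.19/(0.937×33.2) = 0.006108 K/W
R_cork board = L/(kA) = 0.135/(0.055×33.2) = 0.07393 K/W
R_outer film = 1/(h_o·A) = 1/(5.25×33.2) = 0.005737 K/W
R_total = 0.08578 K/W;  Q = ΔT/R_total = 26/0.08578 = 303.1 W
T_interface = T_inner − Q·ΣR(inner→interface) = 21 − 303×0.08004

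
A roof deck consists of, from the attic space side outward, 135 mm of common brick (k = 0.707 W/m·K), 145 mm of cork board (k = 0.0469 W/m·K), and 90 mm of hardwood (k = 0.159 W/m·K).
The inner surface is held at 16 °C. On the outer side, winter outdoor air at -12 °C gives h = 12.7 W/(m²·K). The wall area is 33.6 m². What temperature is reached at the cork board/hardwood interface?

Thermal resistances in series:
R_common brick = L/(kA) = 0.135/(0.707×33.6) = 0.005683 K/W
R_cork board = L/(kA) = 0.145/(0.0469×33.6) = 0.09201 K/W
R_hardwood = L/(kA) = 0.09/(0.159×33.6) = 0.01685 K/W
R_outer film = 1/(h_o·A) = 1/(12.7×33.6) = 0.002343 K/W
R_total = 0.1169 K/W;  Q = ΔT/R_total = 28/0.1169 = 239.5 W
T_interface = T_inner − Q·ΣR(inner→interface) = 16 − 240×0.0977

T ≈ -7.4 °C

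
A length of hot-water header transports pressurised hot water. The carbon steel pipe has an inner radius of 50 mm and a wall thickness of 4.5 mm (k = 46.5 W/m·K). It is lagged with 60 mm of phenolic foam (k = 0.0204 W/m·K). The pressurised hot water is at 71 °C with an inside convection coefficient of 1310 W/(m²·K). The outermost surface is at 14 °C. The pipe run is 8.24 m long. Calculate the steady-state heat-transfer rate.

Radial resistances (cylindrical: R_cond = ln(r_o/r_i)/(2πkL), R_conv = 1/(h·2πrL)):
R_inner film = 1/(h_i·2πr₁L) = 1/(1310×2π×0.05×8.24) = 2.949×10^-4 K/W
R_carbon steel pipe wall = ln(54.5/50)/(2π×46.5×8.24) = 3.58×10^-5 K/W
R_phenolic foam = ln(114.5/54.5)/(2π×0.0204×8.24) = 0.7029 K/W
R_total = 0.7032 K/W
Q = ΔT/R_total = 57/0.7032

Q ≈ 81.1 W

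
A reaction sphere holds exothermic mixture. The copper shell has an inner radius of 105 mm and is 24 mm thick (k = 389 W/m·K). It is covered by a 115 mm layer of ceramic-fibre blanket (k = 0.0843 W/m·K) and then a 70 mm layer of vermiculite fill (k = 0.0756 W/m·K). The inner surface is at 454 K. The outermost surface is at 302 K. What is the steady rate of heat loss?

For a spherical shell R = (1/r₁ − 1/r₂)/(4πk); film R = 1/(h·4πr²). In series:
R_copper shell = (1/0.105 − 1/0.129)/(4π×389) = 3.625×10^-4 K/W
R_ceramic-fibre blanket = (1/0.129 − 1/0.244)/(4π×0.0843) = 3.449 K/W
R_vermiculite fill = (1/0.244 − 1/0.314)/(4π×0.0756) = 0.9617 K/W
R_total = 4.411 K/W
Q = ΔT/R_total = 152/4.411

Q ≈ 34.5 W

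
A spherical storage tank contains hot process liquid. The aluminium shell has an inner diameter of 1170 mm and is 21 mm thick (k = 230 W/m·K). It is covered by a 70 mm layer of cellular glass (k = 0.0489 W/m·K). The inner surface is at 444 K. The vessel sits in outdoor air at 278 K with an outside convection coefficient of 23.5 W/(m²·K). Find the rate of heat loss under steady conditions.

Each spherical layer contributes R = (1/r_i − 1/r_o)/(4πk):
R_aluminium shell = (1/0.585 − 1/0.606)/(4π×230) = 2.05×10^-5 K/W
R_cellular glass = (1/0.606 − 1/0.676)/(4π×0.0489) = 0.2781 K/W
R_outer film = 1/(h·4πr_o²) = 1/(23.5×4π×0.676²) = 0.00741 K/W
R_total = 0.2855 K/W
Q = ΔT/R_total = 166/0.2855

Q ≈ 581 W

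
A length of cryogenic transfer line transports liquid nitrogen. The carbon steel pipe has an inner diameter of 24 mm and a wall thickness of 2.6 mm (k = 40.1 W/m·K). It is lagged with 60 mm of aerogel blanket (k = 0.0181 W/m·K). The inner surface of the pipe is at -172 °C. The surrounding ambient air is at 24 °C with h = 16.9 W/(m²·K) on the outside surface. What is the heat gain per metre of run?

Radial resistances (cylindrical: R_cond = ln(r_o/r_i)/(2πkL), R_conv = 1/(h·2πrL)):
R_carbon steel pipe wall = ln(14.6/12)/(2π×40.1×1) = 7.784×10^-4 K/W
R_aerogel blanket = ln(74.6/14.6)/(2π×0.0181×1) = 14.34 K/W
R_outer film = 1/(h_o·2πr_oL) = 1/(16.9×2π×0.0746×1) = 0.1262 K/W
R_total = 14.47 K/W
Q = ΔT/R_total = 196/14.47

q′ ≈ 13.5 W/m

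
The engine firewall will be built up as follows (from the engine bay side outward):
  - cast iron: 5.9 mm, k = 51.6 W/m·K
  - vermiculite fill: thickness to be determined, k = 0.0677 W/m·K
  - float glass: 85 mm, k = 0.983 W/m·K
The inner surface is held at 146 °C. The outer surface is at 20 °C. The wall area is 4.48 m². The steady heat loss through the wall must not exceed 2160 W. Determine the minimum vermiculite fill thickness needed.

L ≈ 11.8 mm

Treating each layer as a thermal resistance in series:
R_cast iron = L/(kA) = 0.0059/(51.6×4.48) = 2.552×10^-5 K/W
R_float glass = L/(kA) = 0.085/(0.983×4.48) = 0.0193 K/W
Sum of the known resistances R_other = 0.01933 K/W
Required total resistance R_tot = ΔT/Q_allow = 126/2160 = 0.05833 K/W
R_vermiculite fill = R_tot − R_other = 0.03901 K/W
L = R·k·A = 0.03901×0.0677×4.48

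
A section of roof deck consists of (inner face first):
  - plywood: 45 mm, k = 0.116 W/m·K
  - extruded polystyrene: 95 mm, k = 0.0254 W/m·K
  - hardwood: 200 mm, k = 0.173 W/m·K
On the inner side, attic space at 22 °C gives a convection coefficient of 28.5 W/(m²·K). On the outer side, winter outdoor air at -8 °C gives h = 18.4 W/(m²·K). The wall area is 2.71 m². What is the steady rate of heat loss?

Using the resistance-network approach (series):
R_inner film = 1/(h_i·A) = 1/(28.5×2.71) = 0.01295 K/W
R_plywood = L/(kA) = 0.045/(0.116×2.71) = 0.1431 K/W
R_extruded polystyrene = L/(kA) = 0.095/(0.0254×2.71) = 1.38 K/W
R_hardwood = L/(kA) = 0.2/(0.173×2.71) = 0.4266 K/W
R_outer film = 1/(h_o·A) = 1/(18.4×2.71) = 0.02005 K/W
R_total = 1.983 K/W
Q = ΔT / R_total = 30 / 1.983

Q ≈ 15.1 W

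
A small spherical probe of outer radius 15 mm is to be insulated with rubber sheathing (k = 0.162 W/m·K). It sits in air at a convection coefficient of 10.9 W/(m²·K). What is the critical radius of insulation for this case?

For a sphere r_cr = 2k/h = 2×0.162/10.9
r_cr = 29.7 mm; since the bare radius (15 mm) is below r_cr, adding a thin layer of insulation will *increase* heat loss.

r_cr ≈ 29.7 mm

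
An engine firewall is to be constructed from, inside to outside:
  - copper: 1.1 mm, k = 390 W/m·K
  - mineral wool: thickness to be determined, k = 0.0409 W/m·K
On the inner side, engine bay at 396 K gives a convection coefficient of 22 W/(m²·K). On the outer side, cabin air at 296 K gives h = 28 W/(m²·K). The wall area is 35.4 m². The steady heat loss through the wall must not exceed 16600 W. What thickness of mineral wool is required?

L ≈ 5.4 mm

Treating each layer as a thermal resistance in series:
R_inner film = 1/(h_i·A) = 1/(22×35.4) = 0.001284 K/W
R_copper = L/(kA) = 0.0011/(390×35.4) = 7.968×10^-8 K/W
R_outer film = 1/(h_o·A) = 1/(28×35.4) = 0.001009 K/W
Sum of the known resistances R_other = 0.002293 K/W
Required total resistance R_tot = ΔT/Q_allow = 100/16600 = 0.006024 K/W
R_mineral wool = R_tot − R_other = 0.003731 K/W
L = R·k·A = 0.003731×0.0409×35.4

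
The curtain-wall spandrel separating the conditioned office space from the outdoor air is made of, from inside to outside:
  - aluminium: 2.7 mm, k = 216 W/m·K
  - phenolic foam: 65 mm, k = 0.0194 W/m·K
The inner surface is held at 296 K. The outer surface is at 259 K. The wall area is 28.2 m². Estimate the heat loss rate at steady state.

Model the wall as resistances in series:
R_aluminium = L/(kA) = 0.0027/(216×28.2) = 4.433×10^-7 K/W
R_phenolic foam = L/(kA) = 0.065/(0.0194×28.2) = 0.1188 K/W
R_total = 0.1188 K/W
Q = ΔT / R_total = 37 / 0.1188

Q ≈ 311 W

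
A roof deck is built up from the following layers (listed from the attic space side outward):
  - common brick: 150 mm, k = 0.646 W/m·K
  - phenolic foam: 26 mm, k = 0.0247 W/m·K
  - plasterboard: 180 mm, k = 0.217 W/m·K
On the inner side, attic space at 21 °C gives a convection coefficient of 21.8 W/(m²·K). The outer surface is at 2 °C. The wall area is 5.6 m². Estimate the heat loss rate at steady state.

Q ≈ 49.3 W

Using the resistance-network approach (series):
R_inner film = 1/(h_i·A) = 1/(21.8×5.6) = 0.008191 K/W
R_common brick = L/(kA) = 0.15/(0.646×5.6) = 0.04146 K/W
R_phenolic foam = L/(kA) = 0.026/(0.0247×5.6) = 0.188 K/W
R_plasterboard = L/(kA) = 0.18/(0.217×5.6) = 0.1481 K/W
R_total = 0.3857 K/W
Q = ΔT / R_total = 19 / 0.3857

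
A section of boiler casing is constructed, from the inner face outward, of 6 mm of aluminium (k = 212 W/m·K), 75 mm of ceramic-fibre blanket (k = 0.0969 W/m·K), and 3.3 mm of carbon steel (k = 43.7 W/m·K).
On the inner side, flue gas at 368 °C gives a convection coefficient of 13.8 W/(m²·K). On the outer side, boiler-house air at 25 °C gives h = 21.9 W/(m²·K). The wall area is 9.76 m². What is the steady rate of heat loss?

Q ≈ 3750 W

Series thermal resistances:
R_inner film = 1/(h_i·A) = 1/(13.8×9.76) = 0.007425 K/W
R_aluminium = L/(kA) = 0.006/(212×9.76) = 2.9×10^-6 K/W
R_ceramic-fibre blanket = L/(kA) = 0.075/(0.0969×9.76) = 0.0793 K/W
R_carbon steel = L/(kA) = 0.0033/(43.7×9.76) = 7.737×10^-6 K/W
R_outer film = 1/(h_o·A) = 1/(21.9×9.76) = 0.004678 K/W
R_total = 0.09142 K/W
Q = ΔT / R_total = 343 / 0.09142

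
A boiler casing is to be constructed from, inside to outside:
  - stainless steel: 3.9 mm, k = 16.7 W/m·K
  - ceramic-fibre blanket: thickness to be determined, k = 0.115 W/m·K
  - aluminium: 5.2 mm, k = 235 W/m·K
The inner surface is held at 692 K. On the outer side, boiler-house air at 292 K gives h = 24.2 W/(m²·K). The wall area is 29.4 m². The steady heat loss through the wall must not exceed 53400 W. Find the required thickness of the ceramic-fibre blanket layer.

Treating each layer as a thermal resistance in series:
R_stainless steel = L/(kA) = 0.0039/(16.7×29.4) = 7.943×10^-6 K/W
R_aluminium = L/(kA) = 0.0052/(235×29.4) = 7.526×10^-7 K/W
R_outer film = 1/(h_o·A) = 1/(24.2×29.4) = 0.001406 K/W
Sum of the known resistances R_other = 0.001414 K/W
Required total resistance R_tot = ΔT/Q_allow = 400/53400 = 0.007491 K/W
R_ceramic-fibre blanket = R_tot − R_other = 0.006076 K/W
L = R·k·A = 0.006076×0.115×29.4

L ≈ 20.5 mm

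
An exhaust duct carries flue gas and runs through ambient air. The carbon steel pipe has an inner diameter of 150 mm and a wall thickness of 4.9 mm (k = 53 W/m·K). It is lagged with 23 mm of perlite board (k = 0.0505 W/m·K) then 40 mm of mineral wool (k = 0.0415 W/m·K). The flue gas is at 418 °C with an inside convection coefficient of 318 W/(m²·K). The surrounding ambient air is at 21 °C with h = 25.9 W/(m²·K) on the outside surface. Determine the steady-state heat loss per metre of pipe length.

q′ ≈ 188 W/m

Treating each annulus and film as a series resistance:
R_inner film = 1/(h_i·2πr₁L) = 1/(318×2π×0.075×1) = 0.006673 K/W
R_carbon steel pipe wall = ln(79.9/75)/(2π×53×1) = 1.9×10^-4 K/W
R_perlite board = ln(102.9/79.9)/(2π×0.0505×1) = 0.7973 K/W
R_mineral wool = ln(142.9/102.9)/(2π×0.0415×1) = 1.259 K/W
R_outer film = 1/(h_o·2πr_oL) = 1/(25.9×2π×0.1429×1) = 0.043 K/W
R_total = 2.107 K/W
Q = ΔT/R_total = 397/2.107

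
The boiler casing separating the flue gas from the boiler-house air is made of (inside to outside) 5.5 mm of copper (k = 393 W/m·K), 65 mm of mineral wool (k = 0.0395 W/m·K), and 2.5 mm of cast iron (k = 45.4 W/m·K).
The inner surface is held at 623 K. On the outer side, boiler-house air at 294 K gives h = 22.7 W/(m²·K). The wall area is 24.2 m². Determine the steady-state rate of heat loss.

Series thermal resistances:
R_copper = L/(kA) = 0.0055/(393×24.2) = 5.783×10^-7 K/W
R_mineral wool = L/(kA) = 0.065/(0.0395×24.2) = 0.068 K/W
R_cast iron = L/(kA) = 0.0025/(45.4×24.2) = 2.275×10^-6 K/W
R_outer film = 1/(h_o·A) = 1/(22.7×24.2) = 0.00182 K/W
R_total = 0.06982 K/W
Q = ΔT / R_total = 329 / 0.06982

Q ≈ 4710 W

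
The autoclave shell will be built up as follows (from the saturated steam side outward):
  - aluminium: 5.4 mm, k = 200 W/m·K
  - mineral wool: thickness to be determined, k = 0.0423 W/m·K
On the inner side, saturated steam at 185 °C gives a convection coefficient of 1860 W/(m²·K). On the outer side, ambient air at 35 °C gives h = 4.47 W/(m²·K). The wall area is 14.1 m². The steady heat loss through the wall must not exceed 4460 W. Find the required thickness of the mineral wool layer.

Using the resistance-network approach (series):
R_inner film = 1/(h_i·A) = 1/(1860×14.1) = 3.813×10^-5 K/W
R_aluminium = L/(kA) = 0.0054/(200×14.1) = 1.915×10^-6 K/W
R_outer film = 1/(h_o·A) = 1/(4.47×14.1) = 0.01587 K/W
Sum of the known resistances R_other = 0.01591 K/W
Required total resistance R_tot = ΔT/Q_allow = 150/4460 = 0.03363 K/W
R_mineral wool = R_tot − R_other = 0.01773 K/W
L = R·k·A = 0.01773×0.0423×14.1

L ≈ 10.6 mm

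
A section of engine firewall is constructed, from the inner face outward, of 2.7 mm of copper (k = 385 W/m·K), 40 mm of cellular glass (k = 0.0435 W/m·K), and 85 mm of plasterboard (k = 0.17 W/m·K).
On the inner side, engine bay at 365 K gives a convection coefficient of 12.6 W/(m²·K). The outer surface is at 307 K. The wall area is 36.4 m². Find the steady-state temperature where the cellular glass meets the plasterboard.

T ≈ 326 K

Series thermal resistances:
R_inner film = 1/(h_i·A) = 1/(12.6×36.4) = 0.00218 K/W
R_copper = L/(kA) = 0.0027/(385×36.4) = 1.927×10^-7 K/W
R_cellular glass = L/(kA) = 0.04/(0.0435×36.4) = 0.02526 K/W
R_plasterboard = L/(kA) = 0.085/(0.17×36.4) = 0.01374 K/W
R_total = 0.04118 K/W;  Q = ΔT/R_total = 58/0.04118 = 1408 W
T_interface = T_inner − Q·ΣR(inner→interface) = 365 − 1410×0.02744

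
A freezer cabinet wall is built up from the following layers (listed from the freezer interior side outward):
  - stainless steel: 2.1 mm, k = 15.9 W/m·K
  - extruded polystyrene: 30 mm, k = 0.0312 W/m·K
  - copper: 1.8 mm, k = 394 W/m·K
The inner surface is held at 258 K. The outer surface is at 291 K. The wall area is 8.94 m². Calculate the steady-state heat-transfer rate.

Q ≈ 307 W

Using the resistance-network approach (series):
R_stainless steel = L/(kA) = 0.0021/(15.9×8.94) = 1.477×10^-5 K/W
R_extruded polystyrene = L/(kA) = 0.03/(0.0312×8.94) = 0.1076 K/W
R_copper = L/(kA) = 0.0018/(394×8.94) = 5.11×10^-7 K/W
R_total = 0.1076 K/W
Q = ΔT / R_total = 33 / 0.1076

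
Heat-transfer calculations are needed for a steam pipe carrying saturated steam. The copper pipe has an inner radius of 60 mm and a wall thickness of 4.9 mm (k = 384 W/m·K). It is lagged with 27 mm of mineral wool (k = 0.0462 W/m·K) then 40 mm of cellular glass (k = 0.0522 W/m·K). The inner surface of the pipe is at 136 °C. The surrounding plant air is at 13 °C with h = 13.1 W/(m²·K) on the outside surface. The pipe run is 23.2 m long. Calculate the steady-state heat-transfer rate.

For a radial system each layer contributes R = ln(r_out/r_in)/(2πkL); films add R = 1/(hA).
R_copper pipe wall = ln(64.9/60)/(2π×384×23.2) = 1.402×10^-6 K/W
R_mineral wool = ln(91.9/64.9)/(2π×0.0462×23.2) = 0.05165 K/W
R_cellular glass = ln(131.9/91.9)/(2π×0.0522×23.2) = 0.04749 K/W
R_outer film = 1/(h_o·2πr_oL) = 1/(13.1×2π×0.1319×23.2) = 0.00397 K/W
R_total = 0.1031 K/W
Q = ΔT/R_total = 123/0.1031

Q ≈ 1190 W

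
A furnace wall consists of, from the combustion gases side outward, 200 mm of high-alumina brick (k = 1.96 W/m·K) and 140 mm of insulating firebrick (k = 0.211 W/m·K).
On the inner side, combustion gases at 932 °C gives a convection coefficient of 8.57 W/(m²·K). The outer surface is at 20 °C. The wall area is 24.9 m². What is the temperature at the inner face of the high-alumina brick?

T ≈ 811 °C

Using the resistance-network approach (series):
R_inner film = 1/(h_i·A) = 1/(8.57×24.9) = 0.004686 K/W
R_high-alumina brick = L/(kA) = 0.2/(1.96×24.9) = 0.004098 K/W
R_insulating firebrick = L/(kA) = 0.14/(0.211×24.9) = 0.02665 K/W
R_total = 0.03543 K/W;  Q = ΔT/R_total = 912/0.03543 = 25740 W
T_interface = T_inner − Q·ΣR(inner→interface) = 932 − 25700×0.004686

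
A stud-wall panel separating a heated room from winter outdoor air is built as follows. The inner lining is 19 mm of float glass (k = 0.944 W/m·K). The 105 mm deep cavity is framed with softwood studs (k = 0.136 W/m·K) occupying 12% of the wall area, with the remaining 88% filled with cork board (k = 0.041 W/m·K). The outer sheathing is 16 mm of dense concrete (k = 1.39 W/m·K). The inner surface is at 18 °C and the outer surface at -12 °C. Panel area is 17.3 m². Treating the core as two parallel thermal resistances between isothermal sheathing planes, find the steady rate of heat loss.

Q ≈ 255 W

Sheathing layers in series; stud and cavity paths in parallel between them.
R_inner = 0.019/(0.944×17.3) = 0.001163 K/W
R_stud  = 0.105/(0.136×0.12×17.3) = 0.3719 K/W
R_cav   = 0.105/(0.041×0.88×17.3) = 0.1682 K/W
1/R_core = 1/R_stud + 1/R_cav → R_core = 0.1158 K/W
R_outer = 0.016/(1.39×17.3) = 6.654×10^-4 K/W
R_total = 0.1177 K/W
Q = ΔT/R_total = 30/0.1177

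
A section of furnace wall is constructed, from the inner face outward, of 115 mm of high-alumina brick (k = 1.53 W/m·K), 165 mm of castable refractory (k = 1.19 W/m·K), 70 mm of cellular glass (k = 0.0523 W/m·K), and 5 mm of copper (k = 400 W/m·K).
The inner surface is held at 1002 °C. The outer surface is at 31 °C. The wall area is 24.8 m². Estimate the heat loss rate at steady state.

Q ≈ 15500 W

Model the wall as resistances in series:
R_high-alumina brick = L/(kA) = 0.115/(1.53×24.8) = 0.003031 K/W
R_castable refractory = L/(kA) = 0.165/(1.19×24.8) = 0.005591 K/W
R_cellular glass = L/(kA) = 0.07/(0.0523×24.8) = 0.05397 K/W
R_copper = L/(kA) = 0.005/(400×24.8) = 5.04×10^-7 K/W
R_total = 0.06259 K/W
Q = ΔT / R_total = 971 / 0.06259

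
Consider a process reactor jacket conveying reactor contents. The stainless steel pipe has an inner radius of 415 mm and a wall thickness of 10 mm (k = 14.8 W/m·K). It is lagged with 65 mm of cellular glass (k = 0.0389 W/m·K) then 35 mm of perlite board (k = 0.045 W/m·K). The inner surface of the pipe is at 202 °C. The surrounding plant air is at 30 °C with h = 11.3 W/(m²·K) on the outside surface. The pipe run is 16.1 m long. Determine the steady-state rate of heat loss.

Q ≈ 3250 W

For a radial system each layer contributes R = ln(r_out/r_in)/(2πkL); films add R = 1/(hA).
R_stainless steel pipe wall = ln(425/415)/(2π×14.8×16.1) = 1.59×10^-5 K/W
R_cellular glass = ln(490/425)/(2π×0.0389×16.1) = 0.03617 K/W
R_perlite board = ln(525/490)/(2π×0.045×16.1) = 0.01516 K/W
R_outer film = 1/(h_o·2πr_oL) = 1/(11.3×2π×0.525×16.1) = 0.001666 K/W
R_total = 0.053 K/W
Q = ΔT/R_total = 172/0.053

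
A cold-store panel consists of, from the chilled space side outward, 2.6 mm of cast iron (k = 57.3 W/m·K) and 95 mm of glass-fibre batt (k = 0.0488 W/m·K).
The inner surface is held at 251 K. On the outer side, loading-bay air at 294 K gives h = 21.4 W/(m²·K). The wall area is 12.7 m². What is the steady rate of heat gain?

Treating each layer as a thermal resistance in series:
R_cast iron = L/(kA) = 0.0026/(57.3×12.7) = 3.573×10^-6 K/W
R_glass-fibre batt = L/(kA) = 0.095/(0.0488×12.7) = 0.1533 K/W
R_outer film = 1/(h_o·A) = 1/(21.4×12.7) = 0.003679 K/W
R_total = 0.157 K/W
Q = ΔT / R_total = 43 / 0.157

Q ≈ 274 W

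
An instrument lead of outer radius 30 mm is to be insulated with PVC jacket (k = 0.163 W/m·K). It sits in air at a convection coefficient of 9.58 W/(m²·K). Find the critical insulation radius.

For a cylinder r_cr = k/h = 0.163/9.58
r_cr = 17 mm; since the bare radius (30 mm) is above r_cr, any added insulation will reduce heat loss.

r_cr ≈ 17 mm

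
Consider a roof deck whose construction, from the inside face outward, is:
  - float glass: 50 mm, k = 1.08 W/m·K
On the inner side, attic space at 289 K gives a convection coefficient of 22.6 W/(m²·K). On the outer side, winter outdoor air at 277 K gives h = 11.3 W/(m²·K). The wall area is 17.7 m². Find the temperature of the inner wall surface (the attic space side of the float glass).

T ≈ 286 K

Treating each layer as a thermal resistance in series:
R_inner film = 1/(h_i·A) = 1/(22.6×17.7) = 0.0025 K/W
R_float glass = L/(kA) = 0.05/(1.08×17.7) = 0.002616 K/W
R_outer film = 1/(h_o·A) = 1/(11.3×17.7) = 0.005 K/W
R_total = 0.01012 K/W;  Q = ΔT/R_total = 12/0.01012 = 1186 W
T_interface = T_inner − Q·ΣR(inner→interface) = 289 − 1190×0.0025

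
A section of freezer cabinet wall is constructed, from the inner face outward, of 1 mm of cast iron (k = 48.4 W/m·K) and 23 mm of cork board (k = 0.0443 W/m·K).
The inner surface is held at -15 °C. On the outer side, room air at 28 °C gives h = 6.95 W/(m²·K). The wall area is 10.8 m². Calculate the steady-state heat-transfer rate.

Q ≈ 700 W

Thermal resistances in series:
R_cast iron = L/(kA) = 0.001/(48.4×10.8) = 1.913×10^-6 K/W
R_cork board = L/(kA) = 0.023/(0.0443×10.8) = 0.04807 K/W
R_outer film = 1/(h_o·A) = 1/(6.95×10.8) = 0.01332 K/W
R_total = 0.0614 K/W
Q = ΔT / R_total = 43 / 0.0614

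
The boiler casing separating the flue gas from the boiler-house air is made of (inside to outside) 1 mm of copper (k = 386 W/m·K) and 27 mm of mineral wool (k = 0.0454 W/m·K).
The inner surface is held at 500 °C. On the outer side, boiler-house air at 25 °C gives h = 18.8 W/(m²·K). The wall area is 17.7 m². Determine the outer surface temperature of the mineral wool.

Series thermal resistances:
R_copper = L/(kA) = 0.001/(386×17.7) = 1.464×10^-7 K/W
R_mineral wool = L/(kA) = 0.027/(0.0454×17.7) = 0.0336 K/W
R_outer film = 1/(h_o·A) = 1/(18.8×17.7) = 0.003005 K/W
R_total = 0.0366 K/W;  Q = ΔT/R_total = 475/0.0366 = 12980 W
T_interface = T_inner − Q·ΣR(inner→interface) = 500 − 13000×0.0336

T ≈ 64 °C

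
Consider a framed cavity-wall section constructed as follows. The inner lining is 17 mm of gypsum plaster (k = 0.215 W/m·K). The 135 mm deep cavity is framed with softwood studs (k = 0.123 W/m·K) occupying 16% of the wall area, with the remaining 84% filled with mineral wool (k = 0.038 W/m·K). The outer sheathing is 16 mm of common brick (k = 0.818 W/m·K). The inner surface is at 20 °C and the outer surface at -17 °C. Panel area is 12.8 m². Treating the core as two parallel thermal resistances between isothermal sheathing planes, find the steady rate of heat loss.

Q ≈ 174 W

Sheathing layers in series; stud and cavity paths in parallel between them.
R_inner = 0.017/(0.215×12.8) = 0.006177 K/W
R_stud  = 0.135/(0.123×0.16×12.8) = 0.5359 K/W
R_cav   = 0.135/(0.038×0.84×12.8) = 0.3304 K/W
1/R_core = 1/R_stud + 1/R_cav → R_core = 0.2044 K/W
R_outer = 0.016/(0.818×12.8) = 0.001528 K/W
R_total = 0.2121 K/W
Q = ΔT/R_total = 37/0.2121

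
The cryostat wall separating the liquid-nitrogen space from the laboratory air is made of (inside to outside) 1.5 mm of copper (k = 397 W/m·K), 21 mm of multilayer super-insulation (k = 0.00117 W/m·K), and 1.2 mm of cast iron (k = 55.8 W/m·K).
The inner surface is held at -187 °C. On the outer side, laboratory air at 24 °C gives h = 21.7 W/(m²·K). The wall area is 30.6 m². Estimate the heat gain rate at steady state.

Series thermal resistances:
R_copper = L/(kA) = 0.0015/(397×30.6) = 1.235×10^-7 K/W
R_multilayer super-insulation = L/(kA) = 0.021/(0.00117×30.6) = 0.5866 K/W
R_cast iron = L/(kA) = 0.0012/(55.8×30.6) = 7.028×10^-7 K/W
R_outer film = 1/(h_o·A) = 1/(21.7×30.6) = 0.001506 K/W
R_total = 0.5881 K/W
Q = ΔT / R_total = 211 / 0.5881

Q ≈ 359 W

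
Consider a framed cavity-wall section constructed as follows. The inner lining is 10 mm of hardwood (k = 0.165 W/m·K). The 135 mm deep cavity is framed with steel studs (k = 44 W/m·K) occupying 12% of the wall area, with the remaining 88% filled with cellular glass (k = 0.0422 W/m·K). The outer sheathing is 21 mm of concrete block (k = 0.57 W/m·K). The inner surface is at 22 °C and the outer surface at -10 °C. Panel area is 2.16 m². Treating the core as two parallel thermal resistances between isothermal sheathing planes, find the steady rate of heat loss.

Q ≈ 563 W

Sheathing layers in series; stud and cavity paths in parallel between them.
R_inner = 0.01/(0.165×2.16) = 0.02806 K/W
R_stud  = 0.135/(44×0.12×2.16) = 0.01184 K/W
R_cav   = 0.135/(0.0422×0.88×2.16) = 1.683 K/W
1/R_core = 1/R_stud + 1/R_cav → R_core = 0.01175 K/W
R_outer = 0.021/(0.57×2.16) = 0.01706 K/W
R_total = 0.05687 K/W
Q = ΔT/R_total = 32/0.05687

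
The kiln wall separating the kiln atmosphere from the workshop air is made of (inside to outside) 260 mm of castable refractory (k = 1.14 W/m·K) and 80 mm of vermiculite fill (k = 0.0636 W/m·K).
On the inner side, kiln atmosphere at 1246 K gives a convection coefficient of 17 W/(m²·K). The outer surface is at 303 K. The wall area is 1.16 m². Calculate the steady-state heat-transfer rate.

Model the wall as resistances in series:
R_inner film = 1/(h_i·A) = 1/(17×1.16) = 0.05071 K/W
R_castable refractory = L/(kA) = 0.26/(1.14×1.16) = 0.1966 K/W
R_vermiculite fill = L/(kA) = 0.08/(0.0636×1.16) = 1.084 K/W
R_total = 1.332 K/W
Q = ΔT / R_total = 943 / 1.332

Q ≈ 708 W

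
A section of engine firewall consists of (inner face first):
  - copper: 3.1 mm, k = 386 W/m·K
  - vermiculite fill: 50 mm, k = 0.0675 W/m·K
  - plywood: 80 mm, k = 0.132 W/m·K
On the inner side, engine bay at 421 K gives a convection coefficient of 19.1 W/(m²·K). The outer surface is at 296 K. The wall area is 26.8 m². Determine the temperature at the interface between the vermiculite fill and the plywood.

Treating each layer as a thermal resistance in series:
R_inner film = 1/(h_i·A) = 1/(19.1×26.8) = 0.001954 K/W
R_copper = L/(kA) = 0.0031/(386×26.8) = 2.997×10^-7 K/W
R_vermiculite fill = L/(kA) = 0.05/(0.0675×26.8) = 0.02764 K/W
R_plywood = L/(kA) = 0.08/(0.132×26.8) = 0.02261 K/W
R_total = 0.05221 K/W;  Q = ΔT/R_total = 125/0.05221 = 2394 W
T_interface = T_inner − Q·ΣR(inner→interface) = 421 − 2390×0.02959

T ≈ 350 K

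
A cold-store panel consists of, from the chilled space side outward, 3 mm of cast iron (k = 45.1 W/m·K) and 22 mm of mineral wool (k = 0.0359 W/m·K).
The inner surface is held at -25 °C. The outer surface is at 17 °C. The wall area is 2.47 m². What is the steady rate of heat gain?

Q ≈ 169 W

Treating each layer as a thermal resistance in series:
R_cast iron = L/(kA) = 0.003/(45.1×2.47) = 2.693×10^-5 K/W
R_mineral wool = L/(kA) = 0.022/(0.0359×2.47) = 0.2481 K/W
R_total = 0.2481 K/W
Q = ΔT / R_total = 42 / 0.2481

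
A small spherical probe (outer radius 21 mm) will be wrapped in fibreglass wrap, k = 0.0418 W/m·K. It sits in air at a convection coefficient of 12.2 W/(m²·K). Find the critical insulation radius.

For a sphere r_cr = 2k/h = 2×0.0418/12.2
r_cr = 6.85 mm; since the bare radius (21 mm) is above r_cr, any added insulation will reduce heat loss.

r_cr ≈ 6.85 mm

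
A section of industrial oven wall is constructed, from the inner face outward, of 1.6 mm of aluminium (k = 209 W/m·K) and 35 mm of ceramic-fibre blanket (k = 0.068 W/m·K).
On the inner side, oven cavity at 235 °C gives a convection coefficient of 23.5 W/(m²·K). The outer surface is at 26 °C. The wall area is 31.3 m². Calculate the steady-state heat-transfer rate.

Treating each layer as a thermal resistance in series:
R_inner film = 1/(h_i·A) = 1/(23.5×31.3) = 0.00136 K/W
R_aluminium = L/(kA) = 0.0016/(209×31.3) = 2.446×10^-7 K/W
R_ceramic-fibre blanket = L/(kA) = 0.035/(0.068×31.3) = 0.01644 K/W
R_total = 0.0178 K/W
Q = ΔT / R_total = 209 / 0.0178

Q ≈ 11700 W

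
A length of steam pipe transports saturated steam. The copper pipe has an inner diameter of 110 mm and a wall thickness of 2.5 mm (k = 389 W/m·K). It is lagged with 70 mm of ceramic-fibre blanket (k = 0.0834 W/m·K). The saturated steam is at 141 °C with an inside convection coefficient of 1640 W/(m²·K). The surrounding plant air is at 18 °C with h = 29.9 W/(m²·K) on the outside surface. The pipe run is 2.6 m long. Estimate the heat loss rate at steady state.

For a radial system each layer contributes R = ln(r_out/r_in)/(2πkL); films add R = 1/(hA).
R_inner film = 1/(h_i·2πr₁L) = 1/(1640×2π×0.055×2.6) = 6.786×10^-4 K/W
R_copper pipe wall = ln(57.5/55)/(2π×389×2.6) = 6.995×10^-6 K/W
R_ceramic-fibre blanket = ln(127.5/57.5)/(2π×0.0834×2.6) = 0.5845 K/W
R_outer film = 1/(h_o·2πr_oL) = 1/(29.9×2π×0.1275×2.6) = 0.01606 K/W
R_total = 0.6012 K/W
Q = ΔT/R_total = 123/0.6012

Q ≈ 205 W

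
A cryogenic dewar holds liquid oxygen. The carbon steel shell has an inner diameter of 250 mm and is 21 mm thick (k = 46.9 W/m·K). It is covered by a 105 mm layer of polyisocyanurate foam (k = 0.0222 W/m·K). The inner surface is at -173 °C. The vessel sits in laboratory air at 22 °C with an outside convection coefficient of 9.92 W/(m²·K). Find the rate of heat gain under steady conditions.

Q ≈ 18.8 W

Spherical conduction: R = (1/r_in − 1/r_out)/(4πk) per layer; series-sum.
R_carbon steel shell = (1/0.125 − 1/0.146)/(4π×46.9) = 0.001952 K/W
R_polyisocyanurate foam = (1/0.146 − 1/0.251)/(4π×0.0222) = 10.27 K/W
R_outer film = 1/(h·4πr_o²) = 1/(9.92×4π×0.251²) = 0.1273 K/W
R_total = 10.4 K/W
Q = ΔT/R_total = 195/10.4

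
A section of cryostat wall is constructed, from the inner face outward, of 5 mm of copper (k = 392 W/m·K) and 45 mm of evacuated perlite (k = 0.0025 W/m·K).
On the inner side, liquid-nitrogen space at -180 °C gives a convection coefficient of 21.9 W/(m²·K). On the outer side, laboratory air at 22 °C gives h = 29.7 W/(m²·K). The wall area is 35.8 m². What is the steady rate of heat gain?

Series thermal resistances:
R_inner film = 1/(h_i·A) = 1/(21.9×35.8) = 0.001275 K/W
R_copper = L/(kA) = 0.005/(392×35.8) = 3.563×10^-7 K/W
R_evacuated perlite = L/(kA) = 0.045/(0.0025×35.8) = 0.5028 K/W
R_outer film = 1/(h_o·A) = 1/(29.7×35.8) = 9.405×10^-4 K/W
R_total = 0.505 K/W
Q = ΔT / R_total = 202 / 0.505

Q ≈ 400 W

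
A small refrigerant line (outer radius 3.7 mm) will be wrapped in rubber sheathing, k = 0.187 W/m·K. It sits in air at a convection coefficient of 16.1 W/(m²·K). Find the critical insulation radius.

For a cylinder r_cr = k/h = 0.187/16.1
r_cr = 11.6 mm; since the bare radius (3.7 mm) is below r_cr, adding a thin layer of insulation will *increase* heat loss.

r_cr ≈ 11.6 mm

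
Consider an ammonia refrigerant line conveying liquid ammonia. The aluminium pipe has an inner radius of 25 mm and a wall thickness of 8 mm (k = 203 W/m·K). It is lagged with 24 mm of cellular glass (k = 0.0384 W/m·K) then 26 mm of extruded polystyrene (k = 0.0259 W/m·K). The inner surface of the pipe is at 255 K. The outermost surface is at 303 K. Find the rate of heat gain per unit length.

Treating each annulus and film as a series resistance:
R_aluminium pipe wall = ln(33/25)/(2π×203×1) = 2.177×10^-4 K/W
R_cellular glass = ln(57/33)/(2π×0.0384×1) = 2.265 K/W
R_extruded polystyrene = ln(83/57)/(2π×0.0259×1) = 2.309 K/W
R_total = 4.575 K/W
Q = ΔT/R_total = 48/4.575

q′ ≈ 10.5 W/m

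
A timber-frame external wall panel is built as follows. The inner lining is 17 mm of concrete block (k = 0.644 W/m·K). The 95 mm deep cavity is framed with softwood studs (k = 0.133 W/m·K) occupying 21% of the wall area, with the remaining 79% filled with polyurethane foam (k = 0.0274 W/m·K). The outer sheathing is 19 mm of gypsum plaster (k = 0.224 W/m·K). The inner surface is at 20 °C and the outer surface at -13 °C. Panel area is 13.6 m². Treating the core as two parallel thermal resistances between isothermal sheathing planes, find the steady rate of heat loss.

Sheathing layers in series; stud and cavity paths in parallel between them.
R_inner = 0.017/(0.644×13.6) = 0.001941 K/W
R_stud  = 0.095/(0.133×0.21×13.6) = 0.2501 K/W
R_cav   = 0.095/(0.0274×0.79×13.6) = 0.3227 K/W
1/R_core = 1/R_stud + 1/R_cav → R_core = 0.1409 K/W
R_outer = 0.019/(0.224×13.6) = 0.006237 K/W
R_total = 0.1491 K/W
Q = ΔT/R_total = 33/0.1491

Q ≈ 221 W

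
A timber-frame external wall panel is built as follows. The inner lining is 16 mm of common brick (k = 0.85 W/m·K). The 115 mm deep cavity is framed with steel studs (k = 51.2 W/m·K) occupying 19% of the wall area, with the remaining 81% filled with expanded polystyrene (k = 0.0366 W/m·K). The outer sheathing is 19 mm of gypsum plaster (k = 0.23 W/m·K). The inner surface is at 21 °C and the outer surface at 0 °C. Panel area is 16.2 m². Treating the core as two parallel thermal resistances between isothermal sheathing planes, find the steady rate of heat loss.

Sheathing layers in series; stud and cavity paths in parallel between them.
R_inner = 0.016/(0.85×16.2) = 0.001162 K/W
R_stud  = 0.115/(51.2×0.19×16.2) = 7.297×10^-4 K/W
R_cav   = 0.115/(0.0366×0.81×16.2) = 0.2395 K/W
1/R_core = 1/R_stud + 1/R_cav → R_core = 7.275×10^-4 K/W
R_outer = 0.019/(0.23×16.2) = 0.005099 K/W
R_total = 0.006989 K/W
Q = ΔT/R_total = 21/0.006989

Q ≈ 3000 W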